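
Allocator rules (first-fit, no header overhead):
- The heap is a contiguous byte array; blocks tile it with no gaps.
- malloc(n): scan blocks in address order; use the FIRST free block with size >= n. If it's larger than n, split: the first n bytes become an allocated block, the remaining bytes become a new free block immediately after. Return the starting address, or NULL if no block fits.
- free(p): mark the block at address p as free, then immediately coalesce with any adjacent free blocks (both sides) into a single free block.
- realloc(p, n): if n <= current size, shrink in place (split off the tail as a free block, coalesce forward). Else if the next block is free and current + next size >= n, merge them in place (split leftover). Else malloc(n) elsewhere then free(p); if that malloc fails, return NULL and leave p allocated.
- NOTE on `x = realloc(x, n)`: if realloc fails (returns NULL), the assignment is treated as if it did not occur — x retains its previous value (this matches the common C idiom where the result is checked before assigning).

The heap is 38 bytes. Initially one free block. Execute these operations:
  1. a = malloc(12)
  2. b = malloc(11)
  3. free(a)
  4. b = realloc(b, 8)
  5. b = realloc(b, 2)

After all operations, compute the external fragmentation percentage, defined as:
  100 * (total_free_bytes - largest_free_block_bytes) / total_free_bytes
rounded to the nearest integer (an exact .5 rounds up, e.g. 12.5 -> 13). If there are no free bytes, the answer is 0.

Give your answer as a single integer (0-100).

Answer: 33

Derivation:
Op 1: a = malloc(12) -> a = 0; heap: [0-11 ALLOC][12-37 FREE]
Op 2: b = malloc(11) -> b = 12; heap: [0-11 ALLOC][12-22 ALLOC][23-37 FREE]
Op 3: free(a) -> (freed a); heap: [0-11 FREE][12-22 ALLOC][23-37 FREE]
Op 4: b = realloc(b, 8) -> b = 12; heap: [0-11 FREE][12-19 ALLOC][20-37 FREE]
Op 5: b = realloc(b, 2) -> b = 12; heap: [0-11 FREE][12-13 ALLOC][14-37 FREE]
Free blocks: [12 24] total_free=36 largest=24 -> 100*(36-24)/36 = 1200/36 ≈ 33.333 -> rounds to 33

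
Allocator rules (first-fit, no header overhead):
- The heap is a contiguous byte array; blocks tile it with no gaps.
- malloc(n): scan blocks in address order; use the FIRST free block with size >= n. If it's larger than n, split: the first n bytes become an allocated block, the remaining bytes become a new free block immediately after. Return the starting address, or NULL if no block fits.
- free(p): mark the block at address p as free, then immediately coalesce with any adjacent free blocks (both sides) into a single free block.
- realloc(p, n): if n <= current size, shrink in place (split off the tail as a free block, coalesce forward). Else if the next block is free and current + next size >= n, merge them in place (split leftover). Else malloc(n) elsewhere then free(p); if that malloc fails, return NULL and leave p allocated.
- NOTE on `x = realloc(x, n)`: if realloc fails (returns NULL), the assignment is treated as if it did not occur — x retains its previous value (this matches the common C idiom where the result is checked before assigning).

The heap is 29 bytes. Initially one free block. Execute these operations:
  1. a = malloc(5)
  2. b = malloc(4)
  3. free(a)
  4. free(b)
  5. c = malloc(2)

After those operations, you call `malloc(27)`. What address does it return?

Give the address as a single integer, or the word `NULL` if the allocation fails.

Op 1: a = malloc(5) -> a = 0; heap: [0-4 ALLOC][5-28 FREE]
Op 2: b = malloc(4) -> b = 5; heap: [0-4 ALLOC][5-8 ALLOC][9-28 FREE]
Op 3: free(a) -> (freed a); heap: [0-4 FREE][5-8 ALLOC][9-28 FREE]
Op 4: free(b) -> (freed b); heap: [0-28 FREE]
Op 5: c = malloc(2) -> c = 0; heap: [0-1 ALLOC][2-28 FREE]
malloc(27): first-fit scan over [0-1 ALLOC][2-28 FREE] -> 2

Answer: 2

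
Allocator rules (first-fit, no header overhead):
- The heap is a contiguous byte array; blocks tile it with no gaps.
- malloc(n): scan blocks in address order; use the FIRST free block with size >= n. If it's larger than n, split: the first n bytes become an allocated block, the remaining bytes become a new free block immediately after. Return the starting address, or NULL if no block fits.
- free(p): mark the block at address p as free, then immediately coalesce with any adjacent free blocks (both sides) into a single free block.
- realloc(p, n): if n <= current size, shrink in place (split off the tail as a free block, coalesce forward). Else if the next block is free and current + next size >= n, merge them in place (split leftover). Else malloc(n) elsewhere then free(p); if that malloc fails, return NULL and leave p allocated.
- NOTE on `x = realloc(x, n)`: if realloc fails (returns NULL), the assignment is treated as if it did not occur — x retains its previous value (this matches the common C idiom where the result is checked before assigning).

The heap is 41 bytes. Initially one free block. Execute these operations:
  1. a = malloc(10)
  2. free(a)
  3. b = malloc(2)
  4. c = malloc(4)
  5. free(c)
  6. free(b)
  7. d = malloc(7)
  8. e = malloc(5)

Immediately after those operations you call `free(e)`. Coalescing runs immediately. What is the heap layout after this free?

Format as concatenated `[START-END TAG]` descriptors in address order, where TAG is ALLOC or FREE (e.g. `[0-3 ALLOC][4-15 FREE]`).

Op 1: a = malloc(10) -> a = 0; heap: [0-9 ALLOC][10-40 FREE]
Op 2: free(a) -> (freed a); heap: [0-40 FREE]
Op 3: b = malloc(2) -> b = 0; heap: [0-1 ALLOC][2-40 FREE]
Op 4: c = malloc(4) -> c = 2; heap: [0-1 ALLOC][2-5 ALLOC][6-40 FREE]
Op 5: free(c) -> (freed c); heap: [0-1 ALLOC][2-40 FREE]
Op 6: free(b) -> (freed b); heap: [0-40 FREE]
Op 7: d = malloc(7) -> d = 0; heap: [0-6 ALLOC][7-40 FREE]
Op 8: e = malloc(5) -> e = 7; heap: [0-6 ALLOC][7-11 ALLOC][12-40 FREE]
free(e): e = 7 -> block [7-11 ALLOC]; mark free, coalesce with adjacent free neighbors -> [0-6 ALLOC][7-40 FREE]

Answer: [0-6 ALLOC][7-40 FREE]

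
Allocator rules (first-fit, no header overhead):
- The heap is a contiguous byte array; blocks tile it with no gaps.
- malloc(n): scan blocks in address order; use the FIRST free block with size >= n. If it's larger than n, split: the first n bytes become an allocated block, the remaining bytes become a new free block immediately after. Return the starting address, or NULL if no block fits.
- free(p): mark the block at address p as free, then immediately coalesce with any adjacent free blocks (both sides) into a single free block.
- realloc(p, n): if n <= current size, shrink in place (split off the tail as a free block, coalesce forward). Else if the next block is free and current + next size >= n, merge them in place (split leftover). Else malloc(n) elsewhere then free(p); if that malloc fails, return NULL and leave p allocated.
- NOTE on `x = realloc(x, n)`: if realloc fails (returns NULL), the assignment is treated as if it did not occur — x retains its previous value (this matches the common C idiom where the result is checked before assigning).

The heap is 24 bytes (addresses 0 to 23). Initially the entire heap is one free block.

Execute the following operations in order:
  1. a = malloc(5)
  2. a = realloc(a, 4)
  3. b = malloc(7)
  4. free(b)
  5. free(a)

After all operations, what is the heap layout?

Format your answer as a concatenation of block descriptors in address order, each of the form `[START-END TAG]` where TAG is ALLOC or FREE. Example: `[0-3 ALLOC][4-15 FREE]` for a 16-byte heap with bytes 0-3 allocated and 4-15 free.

Op 1: a = malloc(5) -> a = 0; heap: [0-4 ALLOC][5-23 FREE]
Op 2: a = realloc(a, 4) -> a = 0; heap: [0-3 ALLOC][4-23 FREE]
Op 3: b = malloc(7) -> b = 4; heap: [0-3 ALLOC][4-10 ALLOC][11-23 FREE]
Op 4: free(b) -> (freed b); heap: [0-3 ALLOC][4-23 FREE]
Op 5: free(a) -> (freed a); heap: [0-23 FREE]

Answer: [0-23 FREE]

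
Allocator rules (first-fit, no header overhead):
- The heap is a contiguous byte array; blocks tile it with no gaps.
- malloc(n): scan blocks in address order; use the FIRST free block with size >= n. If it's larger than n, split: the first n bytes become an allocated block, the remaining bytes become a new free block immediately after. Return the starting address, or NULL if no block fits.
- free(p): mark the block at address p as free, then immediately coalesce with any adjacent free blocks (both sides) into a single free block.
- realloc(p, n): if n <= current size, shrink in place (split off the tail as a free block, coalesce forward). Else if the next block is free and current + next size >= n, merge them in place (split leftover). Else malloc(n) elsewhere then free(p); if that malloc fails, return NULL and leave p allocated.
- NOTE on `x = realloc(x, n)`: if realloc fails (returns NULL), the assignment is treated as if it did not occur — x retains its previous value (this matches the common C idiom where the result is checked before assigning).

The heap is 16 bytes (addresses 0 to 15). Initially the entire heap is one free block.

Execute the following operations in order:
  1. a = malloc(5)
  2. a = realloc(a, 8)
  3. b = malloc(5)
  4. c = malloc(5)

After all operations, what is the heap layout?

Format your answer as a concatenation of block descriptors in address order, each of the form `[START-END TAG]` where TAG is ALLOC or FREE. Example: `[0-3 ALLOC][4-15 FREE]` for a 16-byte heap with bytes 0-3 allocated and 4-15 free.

Answer: [0-7 ALLOC][8-12 ALLOC][13-15 FREE]

Derivation:
Op 1: a = malloc(5) -> a = 0; heap: [0-4 ALLOC][5-15 FREE]
Op 2: a = realloc(a, 8) -> a = 0; heap: [0-7 ALLOC][8-15 FREE]
Op 3: b = malloc(5) -> b = 8; heap: [0-7 ALLOC][8-12 ALLOC][13-15 FREE]
Op 4: c = malloc(5) -> c = NULL; heap: [0-7 ALLOC][8-12 ALLOC][13-15 FREE]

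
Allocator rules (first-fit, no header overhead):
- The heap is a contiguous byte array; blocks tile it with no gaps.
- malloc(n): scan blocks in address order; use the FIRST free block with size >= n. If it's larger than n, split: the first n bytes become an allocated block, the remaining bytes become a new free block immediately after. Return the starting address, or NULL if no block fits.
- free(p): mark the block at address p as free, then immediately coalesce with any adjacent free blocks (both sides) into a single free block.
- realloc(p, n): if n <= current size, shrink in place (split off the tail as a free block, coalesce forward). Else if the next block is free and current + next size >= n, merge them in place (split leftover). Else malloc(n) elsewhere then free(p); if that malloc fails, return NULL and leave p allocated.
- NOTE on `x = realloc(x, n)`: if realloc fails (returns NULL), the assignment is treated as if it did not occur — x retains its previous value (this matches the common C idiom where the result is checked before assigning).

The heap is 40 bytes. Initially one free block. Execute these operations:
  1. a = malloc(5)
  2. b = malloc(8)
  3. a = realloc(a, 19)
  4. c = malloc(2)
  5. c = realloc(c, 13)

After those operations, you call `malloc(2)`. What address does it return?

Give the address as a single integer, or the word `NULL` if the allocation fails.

Answer: 2

Derivation:
Op 1: a = malloc(5) -> a = 0; heap: [0-4 ALLOC][5-39 FREE]
Op 2: b = malloc(8) -> b = 5; heap: [0-4 ALLOC][5-12 ALLOC][13-39 FREE]
Op 3: a = realloc(a, 19) -> a = 13; heap: [0-4 FREE][5-12 ALLOC][13-31 ALLOC][32-39 FREE]
Op 4: c = malloc(2) -> c = 0; heap: [0-1 ALLOC][2-4 FREE][5-12 ALLOC][13-31 ALLOC][32-39 FREE]
Op 5: c = realloc(c, 13) -> NULL (c unchanged); heap: [0-1 ALLOC][2-4 FREE][5-12 ALLOC][13-31 ALLOC][32-39 FREE]
malloc(2): first-fit scan over [0-1 ALLOC][2-4 FREE][5-12 ALLOC][13-31 ALLOC][32-39 FREE] -> 2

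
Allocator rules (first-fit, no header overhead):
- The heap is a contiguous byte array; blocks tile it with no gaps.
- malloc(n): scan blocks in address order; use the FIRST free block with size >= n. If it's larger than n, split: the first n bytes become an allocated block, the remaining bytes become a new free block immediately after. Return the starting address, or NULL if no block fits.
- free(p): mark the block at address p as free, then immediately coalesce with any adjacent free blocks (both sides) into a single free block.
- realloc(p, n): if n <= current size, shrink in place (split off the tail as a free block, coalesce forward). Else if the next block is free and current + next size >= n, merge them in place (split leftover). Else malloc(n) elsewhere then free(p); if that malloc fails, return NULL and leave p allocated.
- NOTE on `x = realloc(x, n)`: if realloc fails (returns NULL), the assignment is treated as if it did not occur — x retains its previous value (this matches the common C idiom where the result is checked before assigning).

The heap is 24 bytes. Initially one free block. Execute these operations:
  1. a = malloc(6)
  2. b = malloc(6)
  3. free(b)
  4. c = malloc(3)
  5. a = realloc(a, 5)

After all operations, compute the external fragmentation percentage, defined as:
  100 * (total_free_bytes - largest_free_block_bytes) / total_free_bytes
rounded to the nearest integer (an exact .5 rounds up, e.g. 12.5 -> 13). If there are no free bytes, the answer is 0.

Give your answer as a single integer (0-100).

Answer: 6

Derivation:
Op 1: a = malloc(6) -> a = 0; heap: [0-5 ALLOC][6-23 FREE]
Op 2: b = malloc(6) -> b = 6; heap: [0-5 ALLOC][6-11 ALLOC][12-23 FREE]
Op 3: free(b) -> (freed b); heap: [0-5 ALLOC][6-23 FREE]
Op 4: c = malloc(3) -> c = 6; heap: [0-5 ALLOC][6-8 ALLOC][9-23 FREE]
Op 5: a = realloc(a, 5) -> a = 0; heap: [0-4 ALLOC][5-5 FREE][6-8 ALLOC][9-23 FREE]
Free blocks: [1 15] total_free=16 largest=15 -> 100*(16-15)/16 = 100/16 = 6.25 -> rounds to 6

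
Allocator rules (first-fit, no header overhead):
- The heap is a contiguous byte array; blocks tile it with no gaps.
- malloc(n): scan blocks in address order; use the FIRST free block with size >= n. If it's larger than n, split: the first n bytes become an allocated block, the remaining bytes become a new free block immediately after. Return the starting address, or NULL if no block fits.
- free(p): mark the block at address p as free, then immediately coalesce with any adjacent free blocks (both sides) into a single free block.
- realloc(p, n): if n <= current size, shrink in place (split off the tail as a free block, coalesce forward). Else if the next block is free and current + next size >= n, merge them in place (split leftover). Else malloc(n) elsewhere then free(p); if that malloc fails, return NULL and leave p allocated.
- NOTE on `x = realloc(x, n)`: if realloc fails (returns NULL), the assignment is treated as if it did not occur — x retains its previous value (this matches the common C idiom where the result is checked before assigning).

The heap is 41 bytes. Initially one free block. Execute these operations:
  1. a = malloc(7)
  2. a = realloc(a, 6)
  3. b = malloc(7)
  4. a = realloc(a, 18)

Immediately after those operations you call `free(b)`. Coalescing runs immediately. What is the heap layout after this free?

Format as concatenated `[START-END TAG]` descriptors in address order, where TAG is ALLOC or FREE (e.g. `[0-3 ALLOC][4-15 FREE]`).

Answer: [0-12 FREE][13-30 ALLOC][31-40 FREE]

Derivation:
Op 1: a = malloc(7) -> a = 0; heap: [0-6 ALLOC][7-40 FREE]
Op 2: a = realloc(a, 6) -> a = 0; heap: [0-5 ALLOC][6-40 FREE]
Op 3: b = malloc(7) -> b = 6; heap: [0-5 ALLOC][6-12 ALLOC][13-40 FREE]
Op 4: a = realloc(a, 18) -> a = 13; heap: [0-5 FREE][6-12 ALLOC][13-30 ALLOC][31-40 FREE]
free(b): b = 6 -> block [6-12 ALLOC]; mark free, coalesce with adjacent free neighbors -> [0-12 FREE][13-30 ALLOC][31-40 FREE]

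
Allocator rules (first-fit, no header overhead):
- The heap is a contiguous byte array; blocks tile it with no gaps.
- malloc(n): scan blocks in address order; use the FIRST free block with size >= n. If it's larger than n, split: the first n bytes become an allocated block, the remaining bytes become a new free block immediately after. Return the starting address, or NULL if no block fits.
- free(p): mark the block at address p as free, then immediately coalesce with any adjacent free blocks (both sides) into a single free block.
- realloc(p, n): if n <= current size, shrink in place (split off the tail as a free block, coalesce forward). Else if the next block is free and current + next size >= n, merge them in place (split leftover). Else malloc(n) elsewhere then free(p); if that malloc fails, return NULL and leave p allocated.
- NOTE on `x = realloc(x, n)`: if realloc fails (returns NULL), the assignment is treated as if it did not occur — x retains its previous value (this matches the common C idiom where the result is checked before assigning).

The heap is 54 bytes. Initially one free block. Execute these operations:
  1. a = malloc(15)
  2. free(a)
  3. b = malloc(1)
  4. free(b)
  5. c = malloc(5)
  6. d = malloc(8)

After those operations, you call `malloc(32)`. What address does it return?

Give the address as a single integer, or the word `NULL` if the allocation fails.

Op 1: a = malloc(15) -> a = 0; heap: [0-14 ALLOC][15-53 FREE]
Op 2: free(a) -> (freed a); heap: [0-53 FREE]
Op 3: b = malloc(1) -> b = 0; heap: [0-0 ALLOC][1-53 FREE]
Op 4: free(b) -> (freed b); heap: [0-53 FREE]
Op 5: c = malloc(5) -> c = 0; heap: [0-4 ALLOC][5-53 FREE]
Op 6: d = malloc(8) -> d = 5; heap: [0-4 ALLOC][5-12 ALLOC][13-53 FREE]
malloc(32): first-fit scan over [0-4 ALLOC][5-12 ALLOC][13-53 FREE] -> 13

Answer: 13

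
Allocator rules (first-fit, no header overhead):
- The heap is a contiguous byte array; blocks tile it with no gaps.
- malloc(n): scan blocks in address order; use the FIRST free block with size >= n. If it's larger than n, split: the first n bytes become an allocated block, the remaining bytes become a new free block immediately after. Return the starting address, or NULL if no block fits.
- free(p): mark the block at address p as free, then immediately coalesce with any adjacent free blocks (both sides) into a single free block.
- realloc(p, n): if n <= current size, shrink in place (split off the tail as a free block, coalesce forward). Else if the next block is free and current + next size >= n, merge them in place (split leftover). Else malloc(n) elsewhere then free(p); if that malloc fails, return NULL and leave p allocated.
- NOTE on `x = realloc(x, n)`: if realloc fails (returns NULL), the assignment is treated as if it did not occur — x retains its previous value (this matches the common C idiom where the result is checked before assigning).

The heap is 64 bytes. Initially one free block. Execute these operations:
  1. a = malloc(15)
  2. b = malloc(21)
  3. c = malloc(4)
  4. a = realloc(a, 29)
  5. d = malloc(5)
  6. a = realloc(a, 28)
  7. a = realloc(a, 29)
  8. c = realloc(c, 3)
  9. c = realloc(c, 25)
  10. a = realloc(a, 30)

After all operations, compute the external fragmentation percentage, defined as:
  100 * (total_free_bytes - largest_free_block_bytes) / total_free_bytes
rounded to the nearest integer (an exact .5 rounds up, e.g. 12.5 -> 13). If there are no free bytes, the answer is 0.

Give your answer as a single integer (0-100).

Op 1: a = malloc(15) -> a = 0; heap: [0-14 ALLOC][15-63 FREE]
Op 2: b = malloc(21) -> b = 15; heap: [0-14 ALLOC][15-35 ALLOC][36-63 FREE]
Op 3: c = malloc(4) -> c = 36; heap: [0-14 ALLOC][15-35 ALLOC][36-39 ALLOC][40-63 FREE]
Op 4: a = realloc(a, 29) -> NULL (a unchanged); heap: [0-14 ALLOC][15-35 ALLOC][36-39 ALLOC][40-63 FREE]
Op 5: d = malloc(5) -> d = 40; heap: [0-14 ALLOC][15-35 ALLOC][36-39 ALLOC][40-44 ALLOC][45-63 FREE]
Op 6: a = realloc(a, 28) -> NULL (a unchanged); heap: [0-14 ALLOC][15-35 ALLOC][36-39 ALLOC][40-44 ALLOC][45-63 FREE]
Op 7: a = realloc(a, 29) -> NULL (a unchanged); heap: [0-14 ALLOC][15-35 ALLOC][36-39 ALLOC][40-44 ALLOC][45-63 FREE]
Op 8: c = realloc(c, 3) -> c = 36; heap: [0-14 ALLOC][15-35 ALLOC][36-38 ALLOC][39-39 FREE][40-44 ALLOC][45-63 FREE]
Op 9: c = realloc(c, 25) -> NULL (c unchanged); heap: [0-14 ALLOC][15-35 ALLOC][36-38 ALLOC][39-39 FREE][40-44 ALLOC][45-63 FREE]
Op 10: a = realloc(a, 30) -> NULL (a unchanged); heap: [0-14 ALLOC][15-35 ALLOC][36-38 ALLOC][39-39 FREE][40-44 ALLOC][45-63 FREE]
Free blocks: [1 19] total_free=20 largest=19 -> 100*(20-19)/20 = 100/20 = 5

Answer: 5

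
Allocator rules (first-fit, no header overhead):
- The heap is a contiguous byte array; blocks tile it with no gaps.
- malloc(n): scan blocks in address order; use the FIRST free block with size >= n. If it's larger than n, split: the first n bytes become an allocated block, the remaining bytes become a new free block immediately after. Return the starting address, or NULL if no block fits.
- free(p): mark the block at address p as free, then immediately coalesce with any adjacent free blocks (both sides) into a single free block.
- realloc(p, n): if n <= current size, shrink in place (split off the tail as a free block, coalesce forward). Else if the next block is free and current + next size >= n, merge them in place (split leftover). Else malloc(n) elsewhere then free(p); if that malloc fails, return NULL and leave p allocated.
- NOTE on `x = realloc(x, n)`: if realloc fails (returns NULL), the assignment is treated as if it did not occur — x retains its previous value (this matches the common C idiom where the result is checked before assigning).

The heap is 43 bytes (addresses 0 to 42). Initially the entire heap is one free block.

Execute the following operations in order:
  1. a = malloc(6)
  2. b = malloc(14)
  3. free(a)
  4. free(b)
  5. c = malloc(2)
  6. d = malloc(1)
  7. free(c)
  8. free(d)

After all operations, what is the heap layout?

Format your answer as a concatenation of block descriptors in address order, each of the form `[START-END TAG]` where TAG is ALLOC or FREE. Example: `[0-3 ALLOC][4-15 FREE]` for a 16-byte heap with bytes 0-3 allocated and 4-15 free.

Op 1: a = malloc(6) -> a = 0; heap: [0-5 ALLOC][6-42 FREE]
Op 2: b = malloc(14) -> b = 6; heap: [0-5 ALLOC][6-19 ALLOC][20-42 FREE]
Op 3: free(a) -> (freed a); heap: [0-5 FREE][6-19 ALLOC][20-42 FREE]
Op 4: free(b) -> (freed b); heap: [0-42 FREE]
Op 5: c = malloc(2) -> c = 0; heap: [0-1 ALLOC][2-42 FREE]
Op 6: d = malloc(1) -> d = 2; heap: [0-1 ALLOC][2-2 ALLOC][3-42 FREE]
Op 7: free(c) -> (freed c); heap: [0-1 FREE][2-2 ALLOC][3-42 FREE]
Op 8: free(d) -> (freed d); heap: [0-42 FREE]

Answer: [0-42 FREE]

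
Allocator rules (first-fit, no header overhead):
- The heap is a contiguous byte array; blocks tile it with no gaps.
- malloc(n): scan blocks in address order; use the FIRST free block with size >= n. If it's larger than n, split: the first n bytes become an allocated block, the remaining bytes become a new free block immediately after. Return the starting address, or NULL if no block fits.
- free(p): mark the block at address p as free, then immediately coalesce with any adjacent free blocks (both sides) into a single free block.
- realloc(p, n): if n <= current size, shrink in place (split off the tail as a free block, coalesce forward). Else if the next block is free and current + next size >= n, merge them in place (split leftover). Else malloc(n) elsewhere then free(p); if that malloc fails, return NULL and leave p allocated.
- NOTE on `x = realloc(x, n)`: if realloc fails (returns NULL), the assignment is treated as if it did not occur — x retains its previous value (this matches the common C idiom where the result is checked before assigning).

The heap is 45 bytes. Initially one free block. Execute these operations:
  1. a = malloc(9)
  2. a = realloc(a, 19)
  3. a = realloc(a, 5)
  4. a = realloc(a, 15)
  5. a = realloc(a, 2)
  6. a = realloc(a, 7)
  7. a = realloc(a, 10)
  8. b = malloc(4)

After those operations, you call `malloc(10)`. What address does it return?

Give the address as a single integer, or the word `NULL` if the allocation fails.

Answer: 14

Derivation:
Op 1: a = malloc(9) -> a = 0; heap: [0-8 ALLOC][9-44 FREE]
Op 2: a = realloc(a, 19) -> a = 0; heap: [0-18 ALLOC][19-44 FREE]
Op 3: a = realloc(a, 5) -> a = 0; heap: [0-4 ALLOC][5-44 FREE]
Op 4: a = realloc(a, 15) -> a = 0; heap: [0-14 ALLOC][15-44 FREE]
Op 5: a = realloc(a, 2) -> a = 0; heap: [0-1 ALLOC][2-44 FREE]
Op 6: a = realloc(a, 7) -> a = 0; heap: [0-6 ALLOC][7-44 FREE]
Op 7: a = realloc(a, 10) -> a = 0; heap: [0-9 ALLOC][10-44 FREE]
Op 8: b = malloc(4) -> b = 10; heap: [0-9 ALLOC][10-13 ALLOC][14-44 FREE]
malloc(10): first-fit scan over [0-9 ALLOC][10-13 ALLOC][14-44 FREE] -> 14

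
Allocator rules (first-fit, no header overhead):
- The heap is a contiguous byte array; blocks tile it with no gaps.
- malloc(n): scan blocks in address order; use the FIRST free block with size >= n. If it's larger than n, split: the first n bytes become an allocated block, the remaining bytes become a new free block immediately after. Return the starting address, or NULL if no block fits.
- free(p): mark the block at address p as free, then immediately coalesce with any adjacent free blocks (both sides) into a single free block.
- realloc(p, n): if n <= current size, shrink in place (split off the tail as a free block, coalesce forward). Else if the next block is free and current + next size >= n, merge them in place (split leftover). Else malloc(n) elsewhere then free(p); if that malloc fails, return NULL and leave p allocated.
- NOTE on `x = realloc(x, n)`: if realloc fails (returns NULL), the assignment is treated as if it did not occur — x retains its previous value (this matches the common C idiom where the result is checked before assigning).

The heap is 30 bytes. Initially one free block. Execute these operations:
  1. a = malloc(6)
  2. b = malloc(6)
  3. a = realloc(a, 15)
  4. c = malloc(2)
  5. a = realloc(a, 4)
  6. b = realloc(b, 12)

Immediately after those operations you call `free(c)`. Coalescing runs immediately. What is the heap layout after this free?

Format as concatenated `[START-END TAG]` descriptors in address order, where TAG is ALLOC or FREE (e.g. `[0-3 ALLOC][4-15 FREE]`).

Answer: [0-11 FREE][12-15 ALLOC][16-27 ALLOC][28-29 FREE]

Derivation:
Op 1: a = malloc(6) -> a = 0; heap: [0-5 ALLOC][6-29 FREE]
Op 2: b = malloc(6) -> b = 6; heap: [0-5 ALLOC][6-11 ALLOC][12-29 FREE]
Op 3: a = realloc(a, 15) -> a = 12; heap: [0-5 FREE][6-11 ALLOC][12-26 ALLOC][27-29 FREE]
Op 4: c = malloc(2) -> c = 0; heap: [0-1 ALLOC][2-5 FREE][6-11 ALLOC][12-26 ALLOC][27-29 FREE]
Op 5: a = realloc(a, 4) -> a = 12; heap: [0-1 ALLOC][2-5 FREE][6-11 ALLOC][12-15 ALLOC][16-29 FREE]
Op 6: b = realloc(b, 12) -> b = 16; heap: [0-1 ALLOC][2-11 FREE][12-15 ALLOC][16-27 ALLOC][28-29 FREE]
free(c): c = 0 -> block [0-1 ALLOC]; mark free, coalesce with adjacent free neighbors -> [0-11 FREE][12-15 ALLOC][16-27 ALLOC][28-29 FREE]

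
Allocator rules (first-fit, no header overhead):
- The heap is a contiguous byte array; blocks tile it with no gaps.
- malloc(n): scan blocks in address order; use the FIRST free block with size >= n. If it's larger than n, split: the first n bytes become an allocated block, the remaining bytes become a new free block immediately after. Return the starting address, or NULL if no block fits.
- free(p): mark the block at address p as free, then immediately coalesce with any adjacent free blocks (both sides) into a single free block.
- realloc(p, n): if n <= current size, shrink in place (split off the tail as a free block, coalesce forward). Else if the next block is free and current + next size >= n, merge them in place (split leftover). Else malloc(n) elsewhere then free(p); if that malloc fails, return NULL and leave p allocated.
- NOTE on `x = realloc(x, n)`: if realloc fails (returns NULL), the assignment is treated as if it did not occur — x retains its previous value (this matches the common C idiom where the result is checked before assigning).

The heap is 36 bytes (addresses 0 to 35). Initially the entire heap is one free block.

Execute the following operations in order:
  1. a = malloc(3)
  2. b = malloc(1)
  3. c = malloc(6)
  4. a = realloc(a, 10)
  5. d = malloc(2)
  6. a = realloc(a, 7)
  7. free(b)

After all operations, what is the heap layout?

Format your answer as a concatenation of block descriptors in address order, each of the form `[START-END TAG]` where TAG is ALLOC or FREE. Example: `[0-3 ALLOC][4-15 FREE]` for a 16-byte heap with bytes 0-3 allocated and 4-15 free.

Answer: [0-1 ALLOC][2-3 FREE][4-9 ALLOC][10-16 ALLOC][17-35 FREE]

Derivation:
Op 1: a = malloc(3) -> a = 0; heap: [0-2 ALLOC][3-35 FREE]
Op 2: b = malloc(1) -> b = 3; heap: [0-2 ALLOC][3-3 ALLOC][4-35 FREE]
Op 3: c = malloc(6) -> c = 4; heap: [0-2 ALLOC][3-3 ALLOC][4-9 ALLOC][10-35 FREE]
Op 4: a = realloc(a, 10) -> a = 10; heap: [0-2 FREE][3-3 ALLOC][4-9 ALLOC][10-19 ALLOC][20-35 FREE]
Op 5: d = malloc(2) -> d = 0; heap: [0-1 ALLOC][2-2 FREE][3-3 ALLOC][4-9 ALLOC][10-19 ALLOC][20-35 FREE]
Op 6: a = realloc(a, 7) -> a = 10; heap: [0-1 ALLOC][2-2 FREE][3-3 ALLOC][4-9 ALLOC][10-16 ALLOC][17-35 FREE]
Op 7: free(b) -> (freed b); heap: [0-1 ALLOC][2-3 FREE][4-9 ALLOC][10-16 ALLOC][17-35 FREE]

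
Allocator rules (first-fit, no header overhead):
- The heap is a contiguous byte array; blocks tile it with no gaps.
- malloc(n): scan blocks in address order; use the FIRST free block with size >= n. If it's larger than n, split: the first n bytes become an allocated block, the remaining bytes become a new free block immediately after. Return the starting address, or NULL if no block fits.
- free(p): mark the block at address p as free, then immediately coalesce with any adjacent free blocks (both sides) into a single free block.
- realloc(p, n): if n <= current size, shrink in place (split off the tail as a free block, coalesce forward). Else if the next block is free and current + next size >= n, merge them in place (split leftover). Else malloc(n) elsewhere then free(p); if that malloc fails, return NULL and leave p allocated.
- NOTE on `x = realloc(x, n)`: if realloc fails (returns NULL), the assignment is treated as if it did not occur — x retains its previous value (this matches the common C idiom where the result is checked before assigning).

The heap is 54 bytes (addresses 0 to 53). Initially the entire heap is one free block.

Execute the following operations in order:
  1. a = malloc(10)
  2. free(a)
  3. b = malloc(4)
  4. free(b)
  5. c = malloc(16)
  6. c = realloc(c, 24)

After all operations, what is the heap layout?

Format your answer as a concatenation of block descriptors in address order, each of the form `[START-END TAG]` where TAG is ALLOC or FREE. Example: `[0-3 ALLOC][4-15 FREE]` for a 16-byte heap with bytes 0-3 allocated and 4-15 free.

Op 1: a = malloc(10) -> a = 0; heap: [0-9 ALLOC][10-53 FREE]
Op 2: free(a) -> (freed a); heap: [0-53 FREE]
Op 3: b = malloc(4) -> b = 0; heap: [0-3 ALLOC][4-53 FREE]
Op 4: free(b) -> (freed b); heap: [0-53 FREE]
Op 5: c = malloc(16) -> c = 0; heap: [0-15 ALLOC][16-53 FREE]
Op 6: c = realloc(c, 24) -> c = 0; heap: [0-23 ALLOC][24-53 FREE]

Answer: [0-23 ALLOC][24-53 FREE]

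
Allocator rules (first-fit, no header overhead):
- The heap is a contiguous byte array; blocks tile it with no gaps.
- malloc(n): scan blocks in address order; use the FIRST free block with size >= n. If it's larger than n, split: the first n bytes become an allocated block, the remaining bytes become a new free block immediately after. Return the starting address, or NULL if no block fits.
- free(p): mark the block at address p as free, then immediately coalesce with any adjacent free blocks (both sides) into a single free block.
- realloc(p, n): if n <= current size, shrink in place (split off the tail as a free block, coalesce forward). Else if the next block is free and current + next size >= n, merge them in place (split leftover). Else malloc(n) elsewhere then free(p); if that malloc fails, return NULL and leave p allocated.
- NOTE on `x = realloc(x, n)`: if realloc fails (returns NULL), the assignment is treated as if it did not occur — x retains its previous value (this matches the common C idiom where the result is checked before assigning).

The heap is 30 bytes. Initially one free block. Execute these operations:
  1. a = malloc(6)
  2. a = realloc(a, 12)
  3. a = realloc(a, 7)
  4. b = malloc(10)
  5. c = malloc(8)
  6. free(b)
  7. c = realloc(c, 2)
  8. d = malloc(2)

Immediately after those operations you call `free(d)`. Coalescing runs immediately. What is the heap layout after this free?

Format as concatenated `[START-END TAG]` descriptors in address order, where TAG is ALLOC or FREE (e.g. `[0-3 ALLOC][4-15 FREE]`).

Op 1: a = malloc(6) -> a = 0; heap: [0-5 ALLOC][6-29 FREE]
Op 2: a = realloc(a, 12) -> a = 0; heap: [0-11 ALLOC][12-29 FREE]
Op 3: a = realloc(a, 7) -> a = 0; heap: [0-6 ALLOC][7-29 FREE]
Op 4: b = malloc(10) -> b = 7; heap: [0-6 ALLOC][7-16 ALLOC][17-29 FREE]
Op 5: c = malloc(8) -> c = 17; heap: [0-6 ALLOC][7-16 ALLOC][17-24 ALLOC][25-29 FREE]
Op 6: free(b) -> (freed b); heap: [0-6 ALLOC][7-16 FREE][17-24 ALLOC][25-29 FREE]
Op 7: c = realloc(c, 2) -> c = 17; heap: [0-6 ALLOC][7-16 FREE][17-18 ALLOC][19-29 FREE]
Op 8: d = malloc(2) -> d = 7; heap: [0-6 ALLOC][7-8 ALLOC][9-16 FREE][17-18 ALLOC][19-29 FREE]
free(d): d = 7 -> block [7-8 ALLOC]; mark free, coalesce with adjacent free neighbors -> [0-6 ALLOC][7-16 FREE][17-18 ALLOC][19-29 FREE]

Answer: [0-6 ALLOC][7-16 FREE][17-18 ALLOC][19-29 FREE]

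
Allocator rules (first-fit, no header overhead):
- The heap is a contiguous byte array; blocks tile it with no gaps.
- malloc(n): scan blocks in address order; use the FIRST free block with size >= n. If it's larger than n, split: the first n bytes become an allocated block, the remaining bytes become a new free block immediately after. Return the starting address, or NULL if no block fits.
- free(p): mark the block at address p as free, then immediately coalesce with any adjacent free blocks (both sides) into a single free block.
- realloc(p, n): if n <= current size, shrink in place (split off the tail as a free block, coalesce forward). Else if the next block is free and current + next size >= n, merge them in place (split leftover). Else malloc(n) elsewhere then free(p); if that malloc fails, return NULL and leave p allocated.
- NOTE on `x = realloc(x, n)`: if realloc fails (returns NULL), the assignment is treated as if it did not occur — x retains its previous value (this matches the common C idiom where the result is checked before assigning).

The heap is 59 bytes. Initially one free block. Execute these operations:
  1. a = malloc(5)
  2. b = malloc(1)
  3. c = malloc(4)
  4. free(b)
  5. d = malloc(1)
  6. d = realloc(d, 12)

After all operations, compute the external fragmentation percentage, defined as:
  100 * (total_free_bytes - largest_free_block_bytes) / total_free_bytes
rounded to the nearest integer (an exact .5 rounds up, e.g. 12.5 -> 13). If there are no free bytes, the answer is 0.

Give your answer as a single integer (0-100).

Op 1: a = malloc(5) -> a = 0; heap: [0-4 ALLOC][5-58 FREE]
Op 2: b = malloc(1) -> b = 5; heap: [0-4 ALLOC][5-5 ALLOC][6-58 FREE]
Op 3: c = malloc(4) -> c = 6; heap: [0-4 ALLOC][5-5 ALLOC][6-9 ALLOC][10-58 FREE]
Op 4: free(b) -> (freed b); heap: [0-4 ALLOC][5-5 FREE][6-9 ALLOC][10-58 FREE]
Op 5: d = malloc(1) -> d = 5; heap: [0-4 ALLOC][5-5 ALLOC][6-9 ALLOC][10-58 FREE]
Op 6: d = realloc(d, 12) -> d = 10; heap: [0-4 ALLOC][5-5 FREE][6-9 ALLOC][10-21 ALLOC][22-58 FREE]
Free blocks: [1 37] total_free=38 largest=37 -> 100*(38-37)/38 = 100/38 ≈ 2.632 -> rounds to 3

Answer: 3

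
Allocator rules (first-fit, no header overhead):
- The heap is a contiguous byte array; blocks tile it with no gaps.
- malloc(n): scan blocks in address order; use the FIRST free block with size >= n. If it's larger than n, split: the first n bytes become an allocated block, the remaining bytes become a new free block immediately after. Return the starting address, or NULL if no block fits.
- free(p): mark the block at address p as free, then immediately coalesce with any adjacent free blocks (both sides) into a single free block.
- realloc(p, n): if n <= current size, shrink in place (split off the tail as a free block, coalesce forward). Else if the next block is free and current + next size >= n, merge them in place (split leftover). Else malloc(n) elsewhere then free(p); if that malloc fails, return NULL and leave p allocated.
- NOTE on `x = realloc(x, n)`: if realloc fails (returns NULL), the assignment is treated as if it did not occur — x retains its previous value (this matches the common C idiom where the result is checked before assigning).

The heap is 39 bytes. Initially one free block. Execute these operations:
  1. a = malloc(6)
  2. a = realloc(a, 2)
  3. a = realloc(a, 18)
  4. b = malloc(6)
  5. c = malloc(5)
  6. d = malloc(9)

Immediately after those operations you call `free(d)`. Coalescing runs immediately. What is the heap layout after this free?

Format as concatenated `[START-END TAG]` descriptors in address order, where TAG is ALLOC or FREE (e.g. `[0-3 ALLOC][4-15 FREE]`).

Op 1: a = malloc(6) -> a = 0; heap: [0-5 ALLOC][6-38 FREE]
Op 2: a = realloc(a, 2) -> a = 0; heap: [0-1 ALLOC][2-38 FREE]
Op 3: a = realloc(a, 18) -> a = 0; heap: [0-17 ALLOC][18-38 FREE]
Op 4: b = malloc(6) -> b = 18; heap: [0-17 ALLOC][18-23 ALLOC][24-38 FREE]
Op 5: c = malloc(5) -> c = 24; heap: [0-17 ALLOC][18-23 ALLOC][24-28 ALLOC][29-38 FREE]
Op 6: d = malloc(9) -> d = 29; heap: [0-17 ALLOC][18-23 ALLOC][24-28 ALLOC][29-37 ALLOC][38-38 FREE]
free(d): d = 29 -> block [29-37 ALLOC]; mark free, coalesce with adjacent free neighbors -> [0-17 ALLOC][18-23 ALLOC][24-28 ALLOC][29-38 FREE]

Answer: [0-17 ALLOC][18-23 ALLOC][24-28 ALLOC][29-38 FREE]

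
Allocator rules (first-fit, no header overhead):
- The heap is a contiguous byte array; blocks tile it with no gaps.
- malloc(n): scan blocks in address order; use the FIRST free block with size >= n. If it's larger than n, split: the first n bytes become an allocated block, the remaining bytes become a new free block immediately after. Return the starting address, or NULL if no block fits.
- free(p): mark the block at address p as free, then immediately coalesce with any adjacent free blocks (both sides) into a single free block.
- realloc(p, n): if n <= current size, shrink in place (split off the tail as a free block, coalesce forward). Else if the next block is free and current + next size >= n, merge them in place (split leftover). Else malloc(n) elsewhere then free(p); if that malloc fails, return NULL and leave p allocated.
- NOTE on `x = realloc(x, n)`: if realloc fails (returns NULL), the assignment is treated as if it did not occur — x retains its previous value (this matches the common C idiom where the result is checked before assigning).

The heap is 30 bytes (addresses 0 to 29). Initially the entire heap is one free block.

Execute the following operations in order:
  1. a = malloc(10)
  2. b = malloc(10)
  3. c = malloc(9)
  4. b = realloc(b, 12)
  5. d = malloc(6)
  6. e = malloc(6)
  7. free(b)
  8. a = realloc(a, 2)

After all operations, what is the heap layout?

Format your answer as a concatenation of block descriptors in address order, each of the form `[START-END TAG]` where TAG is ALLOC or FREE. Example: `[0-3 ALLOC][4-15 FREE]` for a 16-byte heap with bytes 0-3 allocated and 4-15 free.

Op 1: a = malloc(10) -> a = 0; heap: [0-9 ALLOC][10-29 FREE]
Op 2: b = malloc(10) -> b = 10; heap: [0-9 ALLOC][10-19 ALLOC][20-29 FREE]
Op 3: c = malloc(9) -> c = 20; heap: [0-9 ALLOC][10-19 ALLOC][20-28 ALLOC][29-29 FREE]
Op 4: b = realloc(b, 12) -> NULL (b unchanged); heap: [0-9 ALLOC][10-19 ALLOC][20-28 ALLOC][29-29 FREE]
Op 5: d = malloc(6) -> d = NULL; heap: [0-9 ALLOC][10-19 ALLOC][20-28 ALLOC][29-29 FREE]
Op 6: e = malloc(6) -> e = NULL; heap: [0-9 ALLOC][10-19 ALLOC][20-28 ALLOC][29-29 FREE]
Op 7: free(b) -> (freed b); heap: [0-9 ALLOC][10-19 FREE][20-28 ALLOC][29-29 FREE]
Op 8: a = realloc(a, 2) -> a = 0; heap: [0-1 ALLOC][2-19 FREE][20-28 ALLOC][29-29 FREE]

Answer: [0-1 ALLOC][2-19 FREE][20-28 ALLOC][29-29 FREE]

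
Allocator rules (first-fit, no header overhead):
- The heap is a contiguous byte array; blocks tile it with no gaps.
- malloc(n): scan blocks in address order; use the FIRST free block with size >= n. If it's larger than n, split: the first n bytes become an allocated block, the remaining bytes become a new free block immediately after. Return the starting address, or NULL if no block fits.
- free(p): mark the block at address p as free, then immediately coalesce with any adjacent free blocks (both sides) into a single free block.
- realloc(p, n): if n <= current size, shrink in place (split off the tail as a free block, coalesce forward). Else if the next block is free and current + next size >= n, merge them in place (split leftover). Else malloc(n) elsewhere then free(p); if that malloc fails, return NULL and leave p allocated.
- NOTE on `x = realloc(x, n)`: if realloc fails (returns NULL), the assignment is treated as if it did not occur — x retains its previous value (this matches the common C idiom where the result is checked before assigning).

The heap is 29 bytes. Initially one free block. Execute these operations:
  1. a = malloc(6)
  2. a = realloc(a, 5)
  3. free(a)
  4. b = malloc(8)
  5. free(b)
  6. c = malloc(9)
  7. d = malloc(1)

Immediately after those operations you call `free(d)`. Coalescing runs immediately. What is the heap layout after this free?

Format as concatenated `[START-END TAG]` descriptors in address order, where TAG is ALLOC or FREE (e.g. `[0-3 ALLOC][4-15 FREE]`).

Op 1: a = malloc(6) -> a = 0; heap: [0-5 ALLOC][6-28 FREE]
Op 2: a = realloc(a, 5) -> a = 0; heap: [0-4 ALLOC][5-28 FREE]
Op 3: free(a) -> (freed a); heap: [0-28 FREE]
Op 4: b = malloc(8) -> b = 0; heap: [0-7 ALLOC][8-28 FREE]
Op 5: free(b) -> (freed b); heap: [0-28 FREE]
Op 6: c = malloc(9) -> c = 0; heap: [0-8 ALLOC][9-28 FREE]
Op 7: d = malloc(1) -> d = 9; heap: [0-8 ALLOC][9-9 ALLOC][10-28 FREE]
free(d): d = 9 -> block [9-9 ALLOC]; mark free, coalesce with adjacent free neighbors -> [0-8 ALLOC][9-28 FREE]

Answer: [0-8 ALLOC][9-28 FREE]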